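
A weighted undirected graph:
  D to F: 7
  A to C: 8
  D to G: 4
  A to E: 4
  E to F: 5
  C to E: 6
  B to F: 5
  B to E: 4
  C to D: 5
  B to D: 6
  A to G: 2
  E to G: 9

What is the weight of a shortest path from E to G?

6

Checking several routes:
E-F-D-G: 5 + 7 + 4 = 16
E-A-G: 4 + 2 = 6
E-C-D-G: 6 + 5 + 4 = 15
E-C-A-G: 6 + 8 + 2 = 16
E-B-D-G: 4 + 6 + 4 = 14
E-G: 9
The minimum is 6.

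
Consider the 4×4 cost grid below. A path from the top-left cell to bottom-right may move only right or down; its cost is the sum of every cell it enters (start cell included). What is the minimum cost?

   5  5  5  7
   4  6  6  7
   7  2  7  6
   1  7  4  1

Path [0,0] [1,0] [1,1] [2,1] [2,2] [3,2] [3,3]: 5 + 4 + 6 + 2 + 7 + 4 + 1 = 29.
For comparison, the top-then-right route costs 36.

29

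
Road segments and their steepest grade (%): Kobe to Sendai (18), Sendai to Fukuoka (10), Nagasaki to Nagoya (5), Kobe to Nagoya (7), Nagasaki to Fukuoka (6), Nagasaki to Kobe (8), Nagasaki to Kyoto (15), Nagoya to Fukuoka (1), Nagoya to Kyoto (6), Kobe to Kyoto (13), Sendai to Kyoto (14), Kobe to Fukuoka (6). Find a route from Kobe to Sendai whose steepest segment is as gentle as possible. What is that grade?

Some routes from Kobe to Sendai:
Kobe -> Nagoya -> Fukuoka -> Sendai: max(7, 1, 10) = 10
Kobe -> Fukuoka -> Sendai: max(6, 10) = 10
Kobe -> Nagasaki -> Nagoya -> Fukuoka -> Sendai: max(8, 5, 1, 10) = 10
Kobe -> Nagasaki -> Fukuoka -> Sendai: max(8, 6, 10) = 10
Best route has worst link 10%.

10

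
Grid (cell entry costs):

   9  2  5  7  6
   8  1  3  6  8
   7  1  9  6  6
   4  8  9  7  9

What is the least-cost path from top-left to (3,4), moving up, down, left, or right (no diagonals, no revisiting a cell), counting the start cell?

One optimal route is (0,0) → (0,1) → (1,1) → (1,2) → (1,3) → (2,3) → (2,4) → (3,4).
Its cost is 9 + 2 + 1 + 3 + 6 + 6 + 6 + 9 = 42.

42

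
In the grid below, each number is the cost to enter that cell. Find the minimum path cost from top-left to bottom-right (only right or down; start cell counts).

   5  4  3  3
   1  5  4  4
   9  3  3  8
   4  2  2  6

24

Cheapest: [0,0] -> [1,0] -> [1,1] -> [2,1] -> [3,1] -> [3,2] -> [3,3]
  5 + 1 + 5 + 3 + 2 + 2 + 6 = 24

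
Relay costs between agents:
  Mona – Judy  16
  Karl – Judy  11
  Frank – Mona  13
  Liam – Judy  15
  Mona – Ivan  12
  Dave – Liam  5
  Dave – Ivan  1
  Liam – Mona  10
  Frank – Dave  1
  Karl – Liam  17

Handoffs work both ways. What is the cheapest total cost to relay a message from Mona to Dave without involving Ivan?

14

Checking several routes:
Mona-Judy-Liam-Dave: 16 + 15 + 5 = 36
Mona-Frank-Dave: 13 + 1 = 14
Mona-Liam-Dave: 10 + 5 = 15
The minimum is 14.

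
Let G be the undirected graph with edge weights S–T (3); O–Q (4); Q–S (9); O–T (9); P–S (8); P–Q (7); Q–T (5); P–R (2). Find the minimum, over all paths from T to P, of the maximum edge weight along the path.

Checking several routes:
T → S → Q → P: max(3, 9, 7) = 9
T → Q → P: max(5, 7) = 7
T → S → P: max(3, 8) = 8
T → Q → S → P: max(5, 9, 8) = 9
Best route has worst link 7.

7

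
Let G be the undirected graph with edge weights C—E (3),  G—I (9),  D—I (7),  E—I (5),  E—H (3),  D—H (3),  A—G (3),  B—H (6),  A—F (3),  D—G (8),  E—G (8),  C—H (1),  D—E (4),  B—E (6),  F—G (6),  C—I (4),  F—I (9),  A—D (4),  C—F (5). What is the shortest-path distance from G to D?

Comparing a few candidate routes:
G → A → D: 3 + 4 = 7
G → E → D: 8 + 4 = 12
G → D: 8
The minimum is 7.

7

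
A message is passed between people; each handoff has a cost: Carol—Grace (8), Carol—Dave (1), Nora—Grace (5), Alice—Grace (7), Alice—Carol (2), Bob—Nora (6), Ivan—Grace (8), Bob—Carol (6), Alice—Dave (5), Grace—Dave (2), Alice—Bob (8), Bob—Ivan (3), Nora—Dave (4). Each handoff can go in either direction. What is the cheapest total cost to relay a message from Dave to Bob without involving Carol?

Checking several routes:
Dave → Grace → Nora → Bob: 2 + 5 + 6 = 13
Dave → Grace → Alice → Bob: 2 + 7 + 8 = 17
Dave → Alice → Bob: 5 + 8 = 13
Dave → Nora → Grace → Ivan → Bob: 4 + 5 + 8 + 3 = 20
Dave → Grace → Ivan → Bob: 2 + 8 + 3 = 13
Dave → Nora → Bob: 4 + 6 = 10
Best route has total 10.

10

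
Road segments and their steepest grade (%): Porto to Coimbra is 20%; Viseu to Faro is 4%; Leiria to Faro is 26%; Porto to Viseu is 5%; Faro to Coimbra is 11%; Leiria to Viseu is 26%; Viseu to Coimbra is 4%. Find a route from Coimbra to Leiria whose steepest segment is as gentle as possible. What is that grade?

26

Some routes from Coimbra to Leiria:
Coimbra - Porto - Viseu - Leiria: max(20, 5, 26) = 26
Coimbra - Viseu - Faro - Leiria: max(4, 4, 26) = 26
Coimbra - Porto - Viseu - Faro - Leiria: max(20, 5, 4, 26) = 26
Coimbra - Viseu - Leiria: max(4, 26) = 26
Best route has worst link 26%.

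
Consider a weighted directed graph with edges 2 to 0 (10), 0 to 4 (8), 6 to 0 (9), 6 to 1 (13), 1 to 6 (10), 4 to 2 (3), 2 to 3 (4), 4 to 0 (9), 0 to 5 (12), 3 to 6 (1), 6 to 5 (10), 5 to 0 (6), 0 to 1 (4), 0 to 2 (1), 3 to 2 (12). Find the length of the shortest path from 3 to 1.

14

Routes from 3 to 1:
3→2→0→1: 12 + 10 + 4 = 26
3→6→1: 1 + 13 = 14
3→6→5→0→1: 1 + 10 + 6 + 4 = 21
3→6→0→1: 1 + 9 + 4 = 14
Best route has total 14.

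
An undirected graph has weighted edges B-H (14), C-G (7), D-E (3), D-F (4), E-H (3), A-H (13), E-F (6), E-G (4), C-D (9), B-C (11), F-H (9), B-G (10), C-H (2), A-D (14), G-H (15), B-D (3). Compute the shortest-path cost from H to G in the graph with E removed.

9

Checking several routes:
H-B-G: 14 + 10 = 24
H-C-D-B-G: 2 + 9 + 3 + 10 = 24
H-C-G: 2 + 7 = 9
H-G: 15
H-C-B-G: 2 + 11 + 10 = 23
Best route has total 9.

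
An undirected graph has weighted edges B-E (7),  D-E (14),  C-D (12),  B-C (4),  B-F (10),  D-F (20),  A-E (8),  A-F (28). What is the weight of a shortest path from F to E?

17

Some routes from F to E:
F - A - E: 28 + 8 = 36
F - D - E: 20 + 14 = 34
F - B - E: 10 + 7 = 17
Shortest: 17.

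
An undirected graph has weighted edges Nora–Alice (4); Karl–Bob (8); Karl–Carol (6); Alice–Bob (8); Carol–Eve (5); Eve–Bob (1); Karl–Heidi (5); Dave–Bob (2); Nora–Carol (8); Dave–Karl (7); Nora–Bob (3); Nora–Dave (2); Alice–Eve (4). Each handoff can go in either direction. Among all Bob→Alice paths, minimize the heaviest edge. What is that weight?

4

A few of the Bob→Alice routes:
Bob-Dave-Nora-Alice: max(2, 2, 4) = 4
Bob-Eve-Carol-Karl-Dave-Nora-Alice: max(1, 5, 6, 7, 2, 4) = 7
Bob-Dave-Karl-Carol-Eve-Alice: max(2, 7, 6, 5, 4) = 7
Bob-Eve-Alice: max(1, 4) = 4
Bob-Nora-Dave-Karl-Carol-Eve-Alice: max(3, 2, 7, 6, 5, 4) = 7
Bob-Nora-Alice: max(3, 4) = 4
Smallest bottleneck: 4.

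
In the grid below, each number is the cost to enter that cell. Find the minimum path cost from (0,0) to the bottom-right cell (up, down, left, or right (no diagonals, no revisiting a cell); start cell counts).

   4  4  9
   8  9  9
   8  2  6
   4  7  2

27

Take r0c0 r0c1 r1c1 r2c1 r2c2 r3c2 for a total of 4 + 4 + 9 + 2 + 6 + 2 = 27.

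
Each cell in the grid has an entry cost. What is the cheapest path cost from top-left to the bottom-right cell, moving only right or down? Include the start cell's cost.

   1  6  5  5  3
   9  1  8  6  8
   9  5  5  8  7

33

Cheapest: r0c0 -> r0c1 -> r1c1 -> r2c1 -> r2c2 -> r2c3 -> r2c4
  1 + 6 + 1 + 5 + 5 + 8 + 7 = 33
(Top row then right column would cost 35.)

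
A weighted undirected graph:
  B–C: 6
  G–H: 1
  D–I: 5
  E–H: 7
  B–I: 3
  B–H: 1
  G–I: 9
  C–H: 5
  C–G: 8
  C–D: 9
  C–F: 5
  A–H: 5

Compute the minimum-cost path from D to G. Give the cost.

10

A few of the D→G routes:
D - I - G: 5 + 9 = 14
D - I - B - H - G: 5 + 3 + 1 + 1 = 10
D - C - H - G: 9 + 5 + 1 = 15
D - C - B - H - G: 9 + 6 + 1 + 1 = 17
The minimum is 10.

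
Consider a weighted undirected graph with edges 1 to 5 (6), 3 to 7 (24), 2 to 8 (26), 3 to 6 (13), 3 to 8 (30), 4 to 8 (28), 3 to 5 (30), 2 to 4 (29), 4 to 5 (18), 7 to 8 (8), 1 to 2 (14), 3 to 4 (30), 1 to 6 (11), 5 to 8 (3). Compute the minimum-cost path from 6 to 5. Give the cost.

Comparing a few candidate routes:
6→3→5: 13 + 30 = 43
6→3→8→5: 13 + 30 + 3 = 46
6→1→5: 11 + 6 = 17
Best route has total 17.

17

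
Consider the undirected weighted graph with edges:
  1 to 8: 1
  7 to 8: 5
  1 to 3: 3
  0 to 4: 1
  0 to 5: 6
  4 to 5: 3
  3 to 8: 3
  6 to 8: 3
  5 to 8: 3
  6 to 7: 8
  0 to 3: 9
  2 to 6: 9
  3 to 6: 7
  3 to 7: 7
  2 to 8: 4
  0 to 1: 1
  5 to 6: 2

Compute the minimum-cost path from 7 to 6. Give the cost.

Checking several routes:
7→3→8→6: 7 + 3 + 3 = 13
7→6: 8
7→8→5→6: 5 + 3 + 2 = 10
7→8→1→0→4→5→6: 5 + 1 + 1 + 1 + 3 + 2 = 13
7→8→6: 5 + 3 = 8
Shortest: 8.

8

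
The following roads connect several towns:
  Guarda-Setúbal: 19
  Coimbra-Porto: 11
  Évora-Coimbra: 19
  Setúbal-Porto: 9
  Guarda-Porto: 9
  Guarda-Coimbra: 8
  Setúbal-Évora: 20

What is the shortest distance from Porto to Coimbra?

Comparing a few candidate routes:
Porto -> Setúbal -> Évora -> Coimbra: 9 + 20 + 19 = 48
Porto -> Setúbal -> Guarda -> Coimbra: 9 + 19 + 8 = 36
Porto -> Coimbra: 11
Porto -> Guarda -> Coimbra: 9 + 8 = 17
Shortest: 11.

11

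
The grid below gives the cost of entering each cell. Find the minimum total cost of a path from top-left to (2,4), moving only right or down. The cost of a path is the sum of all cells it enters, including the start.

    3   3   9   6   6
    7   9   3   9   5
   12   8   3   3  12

Take (0,0)→(0,1)→(0,2)→(1,2)→(2,2)→(2,3)→(2,4) for a total of 3 + 3 + 9 + 3 + 3 + 3 + 12 = 36.
(Top row then right column would cost 44.)

36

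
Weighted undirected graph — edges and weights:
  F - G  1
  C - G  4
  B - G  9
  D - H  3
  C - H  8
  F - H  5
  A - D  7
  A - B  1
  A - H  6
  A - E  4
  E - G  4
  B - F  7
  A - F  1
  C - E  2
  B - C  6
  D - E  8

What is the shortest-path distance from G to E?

Checking several routes:
G-F-A-B-C-E: 1 + 1 + 1 + 6 + 2 = 11
G-F-A-E: 1 + 1 + 4 = 6
G-C-E: 4 + 2 = 6
G-E: 4
G-F-B-A-E: 1 + 7 + 1 + 4 = 13
The minimum is 4.

4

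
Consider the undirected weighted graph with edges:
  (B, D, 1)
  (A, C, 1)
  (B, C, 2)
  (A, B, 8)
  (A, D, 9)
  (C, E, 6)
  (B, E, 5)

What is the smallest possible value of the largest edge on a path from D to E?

5

Some routes from D to E:
D - A - C - B - E: max(9, 1, 2, 5) = 9
D - A - C - E: max(9, 1, 6) = 9
D - B - C - E: max(1, 2, 6) = 6
D - B - A - C - E: max(1, 8, 1, 6) = 8
D - B - E: max(1, 5) = 5
The minimum achievable maximum is 5.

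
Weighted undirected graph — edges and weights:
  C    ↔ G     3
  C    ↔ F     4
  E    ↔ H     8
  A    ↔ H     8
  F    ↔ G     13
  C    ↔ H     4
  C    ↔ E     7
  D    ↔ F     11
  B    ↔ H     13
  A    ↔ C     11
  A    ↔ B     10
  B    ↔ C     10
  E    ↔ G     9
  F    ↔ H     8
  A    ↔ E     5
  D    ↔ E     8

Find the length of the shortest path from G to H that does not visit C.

17

Some routes from G to H avoiding C:
G → F → H: 13 + 8 = 21
G → E → H: 9 + 8 = 17
G → E → A → H: 9 + 5 + 8 = 22
Shortest: 17.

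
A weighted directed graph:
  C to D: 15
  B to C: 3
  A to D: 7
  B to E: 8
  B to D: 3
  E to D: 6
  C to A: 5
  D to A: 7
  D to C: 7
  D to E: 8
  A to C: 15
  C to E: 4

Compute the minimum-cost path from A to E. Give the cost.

15

Candidate routes:
A-D-C-E: 7 + 7 + 4 = 18
A-D-E: 7 + 8 = 15
A-C-E: 15 + 4 = 19
A-C-D-E: 15 + 15 + 8 = 38
Best route has total 15.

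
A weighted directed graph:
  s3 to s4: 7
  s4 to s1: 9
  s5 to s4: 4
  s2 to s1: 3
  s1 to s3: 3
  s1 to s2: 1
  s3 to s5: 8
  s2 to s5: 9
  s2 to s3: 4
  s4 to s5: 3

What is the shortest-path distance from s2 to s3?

Paths from s2 to s3:
s2-s1-s3: 3 + 3 = 6
s2-s3: 4
s2-s5-s4-s1-s3: 9 + 4 + 9 + 3 = 25
Best route has total 4.

4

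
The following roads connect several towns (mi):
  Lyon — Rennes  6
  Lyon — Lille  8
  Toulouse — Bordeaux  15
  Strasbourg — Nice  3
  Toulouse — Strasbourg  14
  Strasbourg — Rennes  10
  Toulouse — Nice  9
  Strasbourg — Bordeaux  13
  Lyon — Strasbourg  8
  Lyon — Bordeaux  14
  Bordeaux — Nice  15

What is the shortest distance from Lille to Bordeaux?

Checking several routes:
Lille - Lyon - Strasbourg - Nice - Toulouse - Bordeaux: 8 + 8 + 3 + 9 + 15 = 43
Lille - Lyon - Bordeaux: 8 + 14 = 22
Lille - Lyon - Strasbourg - Bordeaux: 8 + 8 + 13 = 29
Lille - Lyon - Rennes - Strasbourg - Bordeaux: 8 + 6 + 10 + 13 = 37
Lille - Lyon - Strasbourg - Nice - Bordeaux: 8 + 8 + 3 + 15 = 34
Lille - Lyon - Rennes - Strasbourg - Nice - Bordeaux: 8 + 6 + 10 + 3 + 15 = 42
Best route has total 22 mi.

22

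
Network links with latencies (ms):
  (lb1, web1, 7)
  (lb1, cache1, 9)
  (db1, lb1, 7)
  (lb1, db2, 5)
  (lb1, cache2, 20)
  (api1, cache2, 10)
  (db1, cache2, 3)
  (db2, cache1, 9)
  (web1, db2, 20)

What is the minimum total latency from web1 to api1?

27

Some routes from web1 to api1:
web1-db2-lb1-cache2-api1: 20 + 5 + 20 + 10 = 55
web1-lb1-db1-cache2-api1: 7 + 7 + 3 + 10 = 27
web1-db2-lb1-db1-cache2-api1: 20 + 5 + 7 + 3 + 10 = 45
web1-lb1-cache2-api1: 7 + 20 + 10 = 37
web1-db2-cache1-lb1-db1-cache2-api1: 20 + 9 + 9 + 7 + 3 + 10 = 58
Best route has total 27 ms.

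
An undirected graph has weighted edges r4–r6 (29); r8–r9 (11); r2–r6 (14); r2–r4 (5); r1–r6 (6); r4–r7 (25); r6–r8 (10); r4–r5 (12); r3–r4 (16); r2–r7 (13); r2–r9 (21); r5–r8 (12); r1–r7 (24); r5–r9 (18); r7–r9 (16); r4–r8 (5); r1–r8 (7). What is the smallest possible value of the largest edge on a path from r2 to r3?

Checking several routes:
r2 -> r6 -> r1 -> r8 -> r4 -> r3: max(14, 6, 7, 5, 16) = 16
r2 -> r4 -> r3: max(5, 16) = 16
r2 -> r6 -> r1 -> r8 -> r5 -> r4 -> r3: max(14, 6, 7, 12, 12, 16) = 16
r2 -> r6 -> r8 -> r5 -> r4 -> r3: max(14, 10, 12, 12, 16) = 16
The minimum achievable maximum is 16.

16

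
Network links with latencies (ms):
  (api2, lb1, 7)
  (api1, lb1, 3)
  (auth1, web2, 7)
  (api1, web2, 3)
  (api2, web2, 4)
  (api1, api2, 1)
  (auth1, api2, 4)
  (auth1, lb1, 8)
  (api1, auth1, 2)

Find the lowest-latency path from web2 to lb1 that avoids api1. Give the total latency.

Routes from web2 to lb1 avoiding api1:
web2 → api2 → lb1: 4 + 7 = 11
web2 → auth1 → lb1: 7 + 8 = 15
web2 → auth1 → api2 → lb1: 7 + 4 + 7 = 18
web2 → api2 → auth1 → lb1: 4 + 4 + 8 = 16
The minimum is 11 ms.

11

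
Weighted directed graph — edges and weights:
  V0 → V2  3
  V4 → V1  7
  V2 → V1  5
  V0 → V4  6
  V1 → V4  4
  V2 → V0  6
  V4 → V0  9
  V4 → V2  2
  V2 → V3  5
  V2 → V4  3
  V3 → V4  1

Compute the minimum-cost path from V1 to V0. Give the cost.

Candidate routes:
V1 -> V4 -> V2 -> V0: 4 + 2 + 6 = 12
V1 -> V4 -> V0: 4 + 9 = 13
The minimum is 12.

12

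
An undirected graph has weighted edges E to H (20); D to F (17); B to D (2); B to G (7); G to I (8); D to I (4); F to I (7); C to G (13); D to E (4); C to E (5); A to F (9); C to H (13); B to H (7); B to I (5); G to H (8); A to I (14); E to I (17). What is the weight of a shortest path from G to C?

Some routes from G to C:
G→C: 13
G→B→D→E→C: 7 + 2 + 4 + 5 = 18
G→H→C: 8 + 13 = 21
G→I→D→E→C: 8 + 4 + 4 + 5 = 21
Shortest: 13.

13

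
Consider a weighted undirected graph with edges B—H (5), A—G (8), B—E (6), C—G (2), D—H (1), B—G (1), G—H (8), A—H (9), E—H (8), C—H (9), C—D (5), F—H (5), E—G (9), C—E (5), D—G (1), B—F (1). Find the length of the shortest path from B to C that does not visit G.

11

Some routes from B to C avoiding G:
B → H → C: 5 + 9 = 14
B → E → C: 6 + 5 = 11
B → F → H → D → C: 1 + 5 + 1 + 5 = 12
B → H → D → C: 5 + 1 + 5 = 11
Best route has total 11.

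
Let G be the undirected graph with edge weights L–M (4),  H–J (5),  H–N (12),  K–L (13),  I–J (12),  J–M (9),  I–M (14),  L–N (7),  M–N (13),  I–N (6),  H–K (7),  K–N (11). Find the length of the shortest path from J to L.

13

Some routes from J to L:
J→H→N→L: 5 + 12 + 7 = 24
J→M→L: 9 + 4 = 13
J→H→K→L: 5 + 7 + 13 = 25
J→M→N→L: 9 + 13 + 7 = 29
J→I→N→L: 12 + 6 + 7 = 25
The minimum is 13.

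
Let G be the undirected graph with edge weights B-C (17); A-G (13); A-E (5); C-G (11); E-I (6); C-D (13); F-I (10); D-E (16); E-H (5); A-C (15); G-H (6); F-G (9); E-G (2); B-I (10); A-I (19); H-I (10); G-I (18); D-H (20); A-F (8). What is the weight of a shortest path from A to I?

11

Some routes from A to I:
A - F - I: 8 + 10 = 18
A - E - I: 5 + 6 = 11
A - I: 19
A - E - H - I: 5 + 5 + 10 = 20
A - G - E - I: 13 + 2 + 6 = 21
Best route has total 11.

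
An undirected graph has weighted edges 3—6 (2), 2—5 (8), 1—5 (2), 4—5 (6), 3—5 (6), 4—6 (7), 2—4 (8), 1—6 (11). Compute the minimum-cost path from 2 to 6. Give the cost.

15

Some routes from 2 to 6:
2-5-3-6: 8 + 6 + 2 = 16
2-5-4-6: 8 + 6 + 7 = 21
2-4-6: 8 + 7 = 15
2-5-1-6: 8 + 2 + 11 = 21
Best route has total 15.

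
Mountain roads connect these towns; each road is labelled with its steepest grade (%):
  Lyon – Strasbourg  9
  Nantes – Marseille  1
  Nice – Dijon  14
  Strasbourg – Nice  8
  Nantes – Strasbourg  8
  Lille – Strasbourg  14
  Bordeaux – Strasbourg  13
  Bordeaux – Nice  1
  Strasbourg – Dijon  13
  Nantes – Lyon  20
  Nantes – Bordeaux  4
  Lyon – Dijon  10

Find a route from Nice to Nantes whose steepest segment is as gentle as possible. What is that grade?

Some routes from Nice to Nantes:
Nice→Dijon→Lyon→Strasbourg→Nantes: max(14, 10, 9, 8) = 14
Nice→Dijon→Lyon→Strasbourg→Bordeaux→Nantes: max(14, 10, 9, 13, 4) = 14
Nice→Strasbourg→Nantes: max(8, 8) = 8
Nice→Bordeaux→Nantes: max(1, 4) = 4
Nice→Bordeaux→Strasbourg→Nantes: max(1, 13, 8) = 13
Nice→Strasbourg→Bordeaux→Nantes: max(8, 13, 4) = 13
The minimum achievable maximum is 4%.

4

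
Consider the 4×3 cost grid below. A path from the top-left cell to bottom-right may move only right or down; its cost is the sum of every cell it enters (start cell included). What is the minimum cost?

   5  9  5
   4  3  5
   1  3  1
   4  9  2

16

Best path: r0c0→r1c0→r2c0→r2c1→r2c2→r3c2
Cost: 5 + 4 + 1 + 3 + 1 + 2 = 16
For comparison, the top-then-right route costs 27.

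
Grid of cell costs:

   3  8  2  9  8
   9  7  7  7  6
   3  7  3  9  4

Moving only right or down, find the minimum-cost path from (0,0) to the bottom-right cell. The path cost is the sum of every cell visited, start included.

Best path: [0,0] [0,1] [0,2] [1,2] [2,2] [2,3] [2,4]
Cost: 3 + 8 + 2 + 7 + 3 + 9 + 4 = 36

36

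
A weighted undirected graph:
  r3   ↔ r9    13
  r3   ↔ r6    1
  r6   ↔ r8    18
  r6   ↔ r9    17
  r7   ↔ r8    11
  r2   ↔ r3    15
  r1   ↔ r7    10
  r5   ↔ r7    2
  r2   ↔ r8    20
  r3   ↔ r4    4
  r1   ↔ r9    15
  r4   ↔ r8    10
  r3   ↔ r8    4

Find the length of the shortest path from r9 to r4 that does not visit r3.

Routes from r9 to r4 avoiding r3:
r9→r1→r7→r8→r4: 15 + 10 + 11 + 10 = 46
r9→r6→r8→r4: 17 + 18 + 10 = 45
Shortest: 45.

45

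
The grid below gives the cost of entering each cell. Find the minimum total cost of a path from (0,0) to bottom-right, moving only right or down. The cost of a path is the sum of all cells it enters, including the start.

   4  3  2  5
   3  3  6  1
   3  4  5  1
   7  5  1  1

Cheapest: r0c0→r0c1→r0c2→r0c3→r1c3→r2c3→r3c3
  4 + 3 + 2 + 5 + 1 + 1 + 1 = 17

17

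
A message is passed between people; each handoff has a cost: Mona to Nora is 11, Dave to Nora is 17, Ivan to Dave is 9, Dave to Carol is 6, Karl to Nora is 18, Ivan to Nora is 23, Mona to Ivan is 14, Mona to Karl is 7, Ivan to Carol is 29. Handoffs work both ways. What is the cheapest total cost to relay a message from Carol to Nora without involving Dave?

Candidate routes:
Carol→Ivan→Nora: 29 + 23 = 52
Carol→Ivan→Mona→Karl→Nora: 29 + 14 + 7 + 18 = 68
Carol→Ivan→Mona→Nora: 29 + 14 + 11 = 54
Shortest: 52.

52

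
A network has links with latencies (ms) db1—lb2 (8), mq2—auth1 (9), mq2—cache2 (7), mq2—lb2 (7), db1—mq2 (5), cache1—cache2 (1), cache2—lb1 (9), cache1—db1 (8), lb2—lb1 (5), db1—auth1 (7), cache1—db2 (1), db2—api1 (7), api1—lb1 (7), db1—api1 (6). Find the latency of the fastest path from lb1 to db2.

11

Checking several routes:
lb1 → lb2 → db1 → cache1 → db2: 5 + 8 + 8 + 1 = 22
lb1 → lb2 → db1 → api1 → db2: 5 + 8 + 6 + 7 = 26
lb1 → api1 → db2: 7 + 7 = 14
lb1 → api1 → db1 → cache1 → db2: 7 + 6 + 8 + 1 = 22
lb1 → lb2 → mq2 → cache2 → cache1 → db2: 5 + 7 + 7 + 1 + 1 = 21
lb1 → cache2 → cache1 → db2: 9 + 1 + 1 = 11
Shortest: 11 ms.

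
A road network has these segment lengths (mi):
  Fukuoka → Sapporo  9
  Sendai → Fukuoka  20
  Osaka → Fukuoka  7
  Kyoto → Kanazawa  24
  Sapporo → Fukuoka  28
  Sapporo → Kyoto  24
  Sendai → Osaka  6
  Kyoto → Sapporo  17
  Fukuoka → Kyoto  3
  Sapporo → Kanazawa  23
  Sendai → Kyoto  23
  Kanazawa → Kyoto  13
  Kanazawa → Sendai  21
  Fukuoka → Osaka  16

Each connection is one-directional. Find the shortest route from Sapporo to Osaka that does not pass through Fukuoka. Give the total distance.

50

Candidate routes:
Sapporo - Kanazawa - Sendai - Osaka: 23 + 21 + 6 = 50
Sapporo - Kyoto - Kanazawa - Sendai - Osaka: 24 + 24 + 21 + 6 = 75
The minimum is 50 mi.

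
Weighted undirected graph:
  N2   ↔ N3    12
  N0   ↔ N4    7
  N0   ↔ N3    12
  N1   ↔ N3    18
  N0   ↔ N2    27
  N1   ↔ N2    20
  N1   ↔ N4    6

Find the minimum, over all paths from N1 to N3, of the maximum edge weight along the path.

Comparing a few candidate routes:
N1 - N2 - N3: max(20, 12) = 20
N1 - N3: max(18) = 18
N1 - N4 - N0 - N3: max(6, 7, 12) = 12
Best route has worst link 12.

12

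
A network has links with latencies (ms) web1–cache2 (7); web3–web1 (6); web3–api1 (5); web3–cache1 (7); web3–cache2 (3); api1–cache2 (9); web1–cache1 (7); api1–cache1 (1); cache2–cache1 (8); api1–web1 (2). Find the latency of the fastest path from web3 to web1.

6

Checking several routes:
web3 → api1 → web1: 5 + 2 = 7
web3 → web1: 6
web3 → cache1 → api1 → web1: 7 + 1 + 2 = 10
The minimum is 6 ms.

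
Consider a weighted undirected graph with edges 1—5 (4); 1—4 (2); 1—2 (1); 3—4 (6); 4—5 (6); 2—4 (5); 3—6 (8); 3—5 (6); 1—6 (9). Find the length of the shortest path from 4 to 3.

6

Some routes from 4 to 3:
4→5→3: 6 + 6 = 12
4→2→1→5→3: 5 + 1 + 4 + 6 = 16
4→3: 6
4→1→6→3: 2 + 9 + 8 = 19
4→1→5→3: 2 + 4 + 6 = 12
Best route has total 6.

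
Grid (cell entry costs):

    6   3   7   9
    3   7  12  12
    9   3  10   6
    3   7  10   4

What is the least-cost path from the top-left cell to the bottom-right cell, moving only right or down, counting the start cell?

39

Take [0,0]→[0,1]→[1,1]→[2,1]→[2,2]→[2,3]→[3,3] for a total of 6 + 3 + 7 + 3 + 10 + 6 + 4 = 39.
(Top row then right column would cost 47.)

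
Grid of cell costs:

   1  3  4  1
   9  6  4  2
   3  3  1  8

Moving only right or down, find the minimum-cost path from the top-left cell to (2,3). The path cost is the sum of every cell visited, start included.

19

Cheapest: (0,0) -> (0,1) -> (0,2) -> (0,3) -> (1,3) -> (2,3)
  1 + 3 + 4 + 1 + 2 + 8 = 19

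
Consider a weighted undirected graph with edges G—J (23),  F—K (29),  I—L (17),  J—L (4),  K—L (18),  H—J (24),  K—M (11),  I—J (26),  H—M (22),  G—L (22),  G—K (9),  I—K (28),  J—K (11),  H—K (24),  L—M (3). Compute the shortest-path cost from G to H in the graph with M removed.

33

Some routes from G to H avoiding M:
G → K → H: 9 + 24 = 33
G → K → J → H: 9 + 11 + 24 = 44
G → L → J → H: 22 + 4 + 24 = 50
G → J → H: 23 + 24 = 47
Best route has total 33.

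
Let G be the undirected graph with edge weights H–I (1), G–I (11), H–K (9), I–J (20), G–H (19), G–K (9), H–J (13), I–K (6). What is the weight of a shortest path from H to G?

Comparing a few candidate routes:
H -> I -> G: 1 + 11 = 12
H -> I -> K -> G: 1 + 6 + 9 = 16
H -> K -> G: 9 + 9 = 18
The minimum is 12.

12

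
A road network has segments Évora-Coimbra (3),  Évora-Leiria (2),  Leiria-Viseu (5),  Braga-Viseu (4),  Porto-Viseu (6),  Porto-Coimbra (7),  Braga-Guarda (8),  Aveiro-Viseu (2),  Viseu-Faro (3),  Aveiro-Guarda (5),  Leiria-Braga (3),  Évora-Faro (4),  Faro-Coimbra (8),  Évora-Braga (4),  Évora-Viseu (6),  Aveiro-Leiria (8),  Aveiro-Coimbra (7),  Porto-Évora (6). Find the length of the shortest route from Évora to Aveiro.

8

Some routes from Évora to Aveiro:
Évora→Leiria→Viseu→Aveiro: 2 + 5 + 2 = 9
Évora→Faro→Viseu→Aveiro: 4 + 3 + 2 = 9
Évora→Braga→Viseu→Aveiro: 4 + 4 + 2 = 10
Évora→Viseu→Aveiro: 6 + 2 = 8
Évora→Leiria→Aveiro: 2 + 8 = 10
Best route has total 8 mi.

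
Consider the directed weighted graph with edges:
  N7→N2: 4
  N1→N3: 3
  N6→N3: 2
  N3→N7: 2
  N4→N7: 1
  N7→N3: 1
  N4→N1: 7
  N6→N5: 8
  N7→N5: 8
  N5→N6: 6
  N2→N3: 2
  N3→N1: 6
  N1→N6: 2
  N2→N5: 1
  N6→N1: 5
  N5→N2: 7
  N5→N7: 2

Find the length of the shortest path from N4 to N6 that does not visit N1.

Candidate routes:
N4 → N7 → N5 → N6: 1 + 8 + 6 = 15
N4 → N7 → N2 → N5 → N6: 1 + 4 + 1 + 6 = 12
Shortest: 12.

12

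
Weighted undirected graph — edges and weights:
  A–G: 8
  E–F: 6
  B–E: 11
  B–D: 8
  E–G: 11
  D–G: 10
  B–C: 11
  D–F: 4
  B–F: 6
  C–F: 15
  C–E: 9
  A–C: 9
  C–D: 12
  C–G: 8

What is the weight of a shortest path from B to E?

Some routes from B to E:
B→E: 11
B→D→C→E: 8 + 12 + 9 = 29
B→D→G→E: 8 + 10 + 11 = 29
B→C→E: 11 + 9 = 20
B→D→F→E: 8 + 4 + 6 = 18
B→F→E: 6 + 6 = 12
Best route has total 11.

11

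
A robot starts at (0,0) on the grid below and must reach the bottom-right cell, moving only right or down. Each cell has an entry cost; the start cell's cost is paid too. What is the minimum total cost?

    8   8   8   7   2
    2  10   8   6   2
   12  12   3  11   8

Best path: r0c0 -> r0c1 -> r0c2 -> r0c3 -> r0c4 -> r1c4 -> r2c4
Cost: 8 + 8 + 8 + 7 + 2 + 2 + 8 = 43

43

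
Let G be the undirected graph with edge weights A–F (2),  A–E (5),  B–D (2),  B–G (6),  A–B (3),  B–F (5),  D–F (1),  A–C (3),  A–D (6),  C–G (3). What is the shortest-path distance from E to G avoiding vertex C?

14

Checking several routes:
E-A-F-D-B-G: 5 + 2 + 1 + 2 + 6 = 16
E-A-B-G: 5 + 3 + 6 = 14
E-A-F-B-G: 5 + 2 + 5 + 6 = 18
Best route has total 14.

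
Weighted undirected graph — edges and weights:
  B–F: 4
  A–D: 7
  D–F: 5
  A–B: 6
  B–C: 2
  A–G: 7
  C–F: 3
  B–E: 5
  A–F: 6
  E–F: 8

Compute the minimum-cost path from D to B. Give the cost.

Comparing a few candidate routes:
D-F-B: 5 + 4 = 9
D-F-C-B: 5 + 3 + 2 = 10
D-A-F-C-B: 7 + 6 + 3 + 2 = 18
D-A-B: 7 + 6 = 13
D-F-A-B: 5 + 6 + 6 = 17
D-A-F-B: 7 + 6 + 4 = 17
Shortest: 9.

9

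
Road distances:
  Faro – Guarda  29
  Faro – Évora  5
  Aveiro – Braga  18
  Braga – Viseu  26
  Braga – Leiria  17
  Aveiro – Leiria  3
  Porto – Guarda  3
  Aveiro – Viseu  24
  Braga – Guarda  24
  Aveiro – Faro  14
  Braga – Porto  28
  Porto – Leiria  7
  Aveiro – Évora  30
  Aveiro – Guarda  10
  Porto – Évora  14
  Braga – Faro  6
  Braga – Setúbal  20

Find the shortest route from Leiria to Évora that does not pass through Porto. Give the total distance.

22

Some routes from Leiria to Évora avoiding Porto:
Leiria - Aveiro - Évora: 3 + 30 = 33
Leiria - Aveiro - Guarda - Faro - Évora: 3 + 10 + 29 + 5 = 47
Leiria - Aveiro - Faro - Évora: 3 + 14 + 5 = 22
Leiria - Braga - Faro - Évora: 17 + 6 + 5 = 28
Leiria - Aveiro - Braga - Faro - Évora: 3 + 18 + 6 + 5 = 32
Shortest: 22.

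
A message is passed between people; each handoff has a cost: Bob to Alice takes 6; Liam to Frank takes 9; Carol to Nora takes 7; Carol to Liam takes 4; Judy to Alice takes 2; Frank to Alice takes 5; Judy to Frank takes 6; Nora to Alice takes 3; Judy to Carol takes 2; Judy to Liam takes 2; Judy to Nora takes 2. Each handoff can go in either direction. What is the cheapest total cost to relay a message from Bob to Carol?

A few of the Bob→Carol routes:
Bob-Alice-Judy-Carol: 6 + 2 + 2 = 10
Bob-Alice-Judy-Liam-Carol: 6 + 2 + 2 + 4 = 14
Bob-Alice-Nora-Judy-Carol: 6 + 3 + 2 + 2 = 13
The minimum is 10.

10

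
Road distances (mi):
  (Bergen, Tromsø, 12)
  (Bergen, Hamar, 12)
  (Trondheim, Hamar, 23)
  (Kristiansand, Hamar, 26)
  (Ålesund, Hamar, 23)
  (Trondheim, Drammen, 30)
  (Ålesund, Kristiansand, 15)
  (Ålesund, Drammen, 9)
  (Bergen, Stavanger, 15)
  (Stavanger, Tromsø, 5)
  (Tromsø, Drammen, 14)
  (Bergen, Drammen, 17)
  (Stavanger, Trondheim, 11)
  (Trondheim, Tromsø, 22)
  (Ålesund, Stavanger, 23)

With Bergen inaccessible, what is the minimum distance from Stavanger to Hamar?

34

Checking several routes:
Stavanger - Tromsø - Trondheim - Hamar: 5 + 22 + 23 = 50
Stavanger - Ålesund - Hamar: 23 + 23 = 46
Stavanger - Ålesund - Kristiansand - Hamar: 23 + 15 + 26 = 64
Stavanger - Trondheim - Hamar: 11 + 23 = 34
Stavanger - Tromsø - Drammen - Ålesund - Kristiansand - Hamar: 5 + 14 + 9 + 15 + 26 = 69
Stavanger - Tromsø - Drammen - Ålesund - Hamar: 5 + 14 + 9 + 23 = 51
Shortest: 34 mi.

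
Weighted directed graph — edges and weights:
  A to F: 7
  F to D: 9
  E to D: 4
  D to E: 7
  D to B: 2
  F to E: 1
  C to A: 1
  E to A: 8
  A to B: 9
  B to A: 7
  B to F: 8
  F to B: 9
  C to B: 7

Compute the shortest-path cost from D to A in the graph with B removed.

Paths from D to A avoiding B:
D→E→A: 7 + 8 = 15
Shortest: 15.

15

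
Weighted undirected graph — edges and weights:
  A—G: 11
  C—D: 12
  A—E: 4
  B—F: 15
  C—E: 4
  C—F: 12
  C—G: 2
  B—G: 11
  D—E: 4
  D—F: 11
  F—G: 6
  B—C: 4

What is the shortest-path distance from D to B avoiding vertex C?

26

Candidate routes:
D → E → A → G → F → B: 4 + 4 + 11 + 6 + 15 = 40
D → F → G → B: 11 + 6 + 11 = 28
D → E → A → G → B: 4 + 4 + 11 + 11 = 30
D → F → B: 11 + 15 = 26
Shortest: 26.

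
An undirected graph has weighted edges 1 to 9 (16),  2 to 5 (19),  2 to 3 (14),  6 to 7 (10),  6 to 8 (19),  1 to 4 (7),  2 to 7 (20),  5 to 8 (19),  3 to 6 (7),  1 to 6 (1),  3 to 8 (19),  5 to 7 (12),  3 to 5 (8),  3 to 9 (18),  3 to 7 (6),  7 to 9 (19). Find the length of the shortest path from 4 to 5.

Some routes from 4 to 5:
4 -> 1 -> 6 -> 8 -> 5: 7 + 1 + 19 + 19 = 46
4 -> 1 -> 6 -> 7 -> 5: 7 + 1 + 10 + 12 = 30
4 -> 1 -> 6 -> 7 -> 3 -> 5: 7 + 1 + 10 + 6 + 8 = 32
4 -> 1 -> 6 -> 3 -> 7 -> 5: 7 + 1 + 7 + 6 + 12 = 33
4 -> 1 -> 6 -> 3 -> 5: 7 + 1 + 7 + 8 = 23
4 -> 1 -> 6 -> 3 -> 2 -> 5: 7 + 1 + 7 + 14 + 19 = 48
Shortest: 23.

23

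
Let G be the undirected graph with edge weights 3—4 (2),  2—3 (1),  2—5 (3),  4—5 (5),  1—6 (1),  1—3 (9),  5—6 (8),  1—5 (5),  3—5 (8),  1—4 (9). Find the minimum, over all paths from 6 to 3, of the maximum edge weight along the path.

Comparing a few candidate routes:
6→1→5→3: max(1, 5, 8) = 8
6→1→5→2→3: max(1, 5, 3, 1) = 5
6→1→5→4→3: max(1, 5, 5, 2) = 5
6→5→3: max(8, 8) = 8
The minimum achievable maximum is 5.

5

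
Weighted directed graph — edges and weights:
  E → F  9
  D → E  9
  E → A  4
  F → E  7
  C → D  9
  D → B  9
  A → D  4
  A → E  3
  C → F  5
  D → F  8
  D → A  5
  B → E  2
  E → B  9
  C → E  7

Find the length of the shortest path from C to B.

16

A few of the C→B routes:
C→D→A→E→B: 9 + 5 + 3 + 9 = 26
C→F→E→B: 5 + 7 + 9 = 21
C→E→A→D→B: 7 + 4 + 4 + 9 = 24
C→D→B: 9 + 9 = 18
C→E→B: 7 + 9 = 16
Shortest: 16.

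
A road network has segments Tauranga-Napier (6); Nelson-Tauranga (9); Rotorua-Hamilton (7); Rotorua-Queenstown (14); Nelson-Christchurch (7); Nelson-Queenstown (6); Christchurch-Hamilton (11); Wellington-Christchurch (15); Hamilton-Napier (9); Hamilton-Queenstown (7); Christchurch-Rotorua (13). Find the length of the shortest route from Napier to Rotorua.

Checking several routes:
Napier→Tauranga→Nelson→Queenstown→Rotorua: 6 + 9 + 6 + 14 = 35
Napier→Hamilton→Queenstown→Rotorua: 9 + 7 + 14 = 30
Napier→Hamilton→Rotorua: 9 + 7 = 16
Napier→Hamilton→Christchurch→Rotorua: 9 + 11 + 13 = 33
Shortest: 16.

16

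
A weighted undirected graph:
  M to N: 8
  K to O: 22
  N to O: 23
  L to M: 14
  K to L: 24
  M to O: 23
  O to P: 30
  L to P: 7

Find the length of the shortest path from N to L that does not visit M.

Routes from N to L avoiding M:
N → O → P → L: 23 + 30 + 7 = 60
N → O → K → L: 23 + 22 + 24 = 69
Best route has total 60.

60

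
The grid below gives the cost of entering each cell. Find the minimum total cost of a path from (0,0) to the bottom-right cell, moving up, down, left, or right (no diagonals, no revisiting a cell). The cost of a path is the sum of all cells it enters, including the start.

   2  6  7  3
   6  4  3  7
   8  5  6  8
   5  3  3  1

24

One optimal route is (0,0) → (0,1) → (1,1) → (2,1) → (3,1) → (3,2) → (3,3).
Its cost is 2 + 6 + 4 + 5 + 3 + 3 + 1 = 24.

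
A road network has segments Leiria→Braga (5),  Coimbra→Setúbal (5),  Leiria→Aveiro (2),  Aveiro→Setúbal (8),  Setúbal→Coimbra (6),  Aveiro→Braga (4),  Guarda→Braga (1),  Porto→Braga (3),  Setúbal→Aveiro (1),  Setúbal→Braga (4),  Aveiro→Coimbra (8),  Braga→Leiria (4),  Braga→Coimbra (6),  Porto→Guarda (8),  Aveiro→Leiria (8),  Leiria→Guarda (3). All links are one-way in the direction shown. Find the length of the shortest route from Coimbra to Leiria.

Paths from Coimbra to Leiria:
Coimbra → Setúbal → Braga → Leiria: 5 + 4 + 4 = 13
Coimbra → Setúbal → Aveiro → Leiria: 5 + 1 + 8 = 14
Coimbra → Setúbal → Aveiro → Braga → Leiria: 5 + 1 + 4 + 4 = 14
Shortest: 13 km.

13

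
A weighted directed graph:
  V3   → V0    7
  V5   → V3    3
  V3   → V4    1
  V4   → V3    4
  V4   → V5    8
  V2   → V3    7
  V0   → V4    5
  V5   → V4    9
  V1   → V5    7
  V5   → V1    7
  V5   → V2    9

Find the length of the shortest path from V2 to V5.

Candidate routes:
V2 → V3 → V0 → V4 → V5: 7 + 7 + 5 + 8 = 27
V2 → V3 → V4 → V5: 7 + 1 + 8 = 16
Best route has total 16.

16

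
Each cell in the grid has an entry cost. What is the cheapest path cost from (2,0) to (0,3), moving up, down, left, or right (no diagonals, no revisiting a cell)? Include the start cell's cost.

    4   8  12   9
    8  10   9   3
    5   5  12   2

Take r2c0 → r2c1 → r2c2 → r2c3 → r1c3 → r0c3 for a total of 5 + 5 + 12 + 2 + 3 + 9 = 36.

36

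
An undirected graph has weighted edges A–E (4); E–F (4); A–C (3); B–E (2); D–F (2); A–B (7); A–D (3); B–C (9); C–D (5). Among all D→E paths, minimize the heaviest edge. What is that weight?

4

A few of the D→E routes:
D-F-E: max(2, 4) = 4
D-A-C-B-E: max(3, 3, 9, 2) = 9
D-A-B-E: max(3, 7, 2) = 7
D-C-A-B-E: max(5, 3, 7, 2) = 7
D-C-A-E: max(5, 3, 4) = 5
D-A-E: max(3, 4) = 4
The minimum achievable maximum is 4.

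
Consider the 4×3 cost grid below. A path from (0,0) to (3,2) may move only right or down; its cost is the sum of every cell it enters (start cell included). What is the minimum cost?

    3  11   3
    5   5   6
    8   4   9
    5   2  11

Cheapest: r0c0→r1c0→r1c1→r2c1→r3c1→r3c2
  3 + 5 + 5 + 4 + 2 + 11 = 30
(Top row then right column would cost 43.)

30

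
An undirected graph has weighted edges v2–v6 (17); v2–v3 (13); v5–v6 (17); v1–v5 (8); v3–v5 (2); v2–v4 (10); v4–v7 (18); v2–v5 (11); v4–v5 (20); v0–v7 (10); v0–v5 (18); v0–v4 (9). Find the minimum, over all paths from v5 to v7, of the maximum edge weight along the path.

11

Some routes from v5 to v7:
v5-v2-v4-v0-v7: max(11, 10, 9, 10) = 11
v5-v3-v2-v4-v7: max(2, 13, 10, 18) = 18
v5-v6-v2-v4-v7: max(17, 17, 10, 18) = 18
v5-v3-v2-v4-v0-v7: max(2, 13, 10, 9, 10) = 13
v5-v6-v2-v4-v0-v7: max(17, 17, 10, 9, 10) = 17
v5-v2-v4-v7: max(11, 10, 18) = 18
The minimum achievable maximum is 11.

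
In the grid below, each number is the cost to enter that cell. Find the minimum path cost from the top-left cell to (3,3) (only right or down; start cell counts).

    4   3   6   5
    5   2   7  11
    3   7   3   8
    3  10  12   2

Cheapest: [0,0] → [0,1] → [1,1] → [1,2] → [2,2] → [2,3] → [3,3]
  4 + 3 + 2 + 7 + 3 + 8 + 2 = 29
For comparison, the top-then-right route costs 39.

29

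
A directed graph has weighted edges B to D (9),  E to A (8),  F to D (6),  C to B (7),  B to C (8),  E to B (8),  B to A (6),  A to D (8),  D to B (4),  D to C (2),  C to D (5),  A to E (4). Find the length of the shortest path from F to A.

16

Candidate routes:
F -> D -> C -> B -> A: 6 + 2 + 7 + 6 = 21
F -> D -> B -> A: 6 + 4 + 6 = 16
The minimum is 16.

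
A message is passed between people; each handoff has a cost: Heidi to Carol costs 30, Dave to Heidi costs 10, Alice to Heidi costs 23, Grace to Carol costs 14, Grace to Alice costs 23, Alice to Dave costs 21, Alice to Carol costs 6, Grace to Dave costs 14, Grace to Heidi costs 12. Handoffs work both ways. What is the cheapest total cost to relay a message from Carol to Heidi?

A few of the Carol→Heidi routes:
Carol - Heidi: 30
Carol - Grace - Dave - Heidi: 14 + 14 + 10 = 38
Carol - Alice - Heidi: 6 + 23 = 29
Carol - Alice - Dave - Heidi: 6 + 21 + 10 = 37
Carol - Grace - Heidi: 14 + 12 = 26
The minimum is 26.

26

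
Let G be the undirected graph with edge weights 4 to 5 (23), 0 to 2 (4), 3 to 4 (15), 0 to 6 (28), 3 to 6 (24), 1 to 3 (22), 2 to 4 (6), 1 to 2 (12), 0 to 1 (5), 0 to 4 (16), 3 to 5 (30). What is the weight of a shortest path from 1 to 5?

38

Comparing a few candidate routes:
1 - 2 - 4 - 5: 12 + 6 + 23 = 41
1 - 0 - 4 - 5: 5 + 16 + 23 = 44
1 - 0 - 2 - 4 - 5: 5 + 4 + 6 + 23 = 38
Best route has total 38.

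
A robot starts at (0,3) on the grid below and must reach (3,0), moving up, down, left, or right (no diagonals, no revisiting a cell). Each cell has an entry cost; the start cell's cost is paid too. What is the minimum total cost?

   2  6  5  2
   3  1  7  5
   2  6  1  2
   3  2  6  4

Take [0,3] -> [1,3] -> [2,3] -> [2,2] -> [2,1] -> [2,0] -> [3,0] for a total of 2 + 5 + 2 + 1 + 6 + 2 + 3 = 21.

21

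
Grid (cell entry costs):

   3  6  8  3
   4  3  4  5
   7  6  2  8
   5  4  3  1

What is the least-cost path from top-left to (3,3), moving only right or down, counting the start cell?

Best path: (0,0) -> (1,0) -> (1,1) -> (1,2) -> (2,2) -> (3,2) -> (3,3)
Cost: 3 + 4 + 3 + 4 + 2 + 3 + 1 = 20
(Top row then right column would cost 34.)

20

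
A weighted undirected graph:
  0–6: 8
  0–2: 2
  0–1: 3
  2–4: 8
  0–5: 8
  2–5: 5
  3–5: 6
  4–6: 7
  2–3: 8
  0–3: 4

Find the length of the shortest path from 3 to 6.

12

Comparing a few candidate routes:
3→0→2→4→6: 4 + 2 + 8 + 7 = 21
3→5→2→0→6: 6 + 5 + 2 + 8 = 21
3→5→0→6: 6 + 8 + 8 = 22
3→0→6: 4 + 8 = 12
3→2→0→6: 8 + 2 + 8 = 18
Best route has total 12.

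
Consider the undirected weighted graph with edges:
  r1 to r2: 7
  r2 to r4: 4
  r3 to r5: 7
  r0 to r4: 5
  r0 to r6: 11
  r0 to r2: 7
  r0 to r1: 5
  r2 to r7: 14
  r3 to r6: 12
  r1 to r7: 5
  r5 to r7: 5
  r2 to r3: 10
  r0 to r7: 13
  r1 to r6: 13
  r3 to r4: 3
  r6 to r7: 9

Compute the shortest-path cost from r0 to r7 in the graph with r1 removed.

13

Checking several routes:
r0 - r7: 13
r0 - r4 - r2 - r7: 5 + 4 + 14 = 23
r0 - r2 - r7: 7 + 14 = 21
r0 - r4 - r3 - r5 - r7: 5 + 3 + 7 + 5 = 20
r0 - r6 - r7: 11 + 9 = 20
The minimum is 13.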